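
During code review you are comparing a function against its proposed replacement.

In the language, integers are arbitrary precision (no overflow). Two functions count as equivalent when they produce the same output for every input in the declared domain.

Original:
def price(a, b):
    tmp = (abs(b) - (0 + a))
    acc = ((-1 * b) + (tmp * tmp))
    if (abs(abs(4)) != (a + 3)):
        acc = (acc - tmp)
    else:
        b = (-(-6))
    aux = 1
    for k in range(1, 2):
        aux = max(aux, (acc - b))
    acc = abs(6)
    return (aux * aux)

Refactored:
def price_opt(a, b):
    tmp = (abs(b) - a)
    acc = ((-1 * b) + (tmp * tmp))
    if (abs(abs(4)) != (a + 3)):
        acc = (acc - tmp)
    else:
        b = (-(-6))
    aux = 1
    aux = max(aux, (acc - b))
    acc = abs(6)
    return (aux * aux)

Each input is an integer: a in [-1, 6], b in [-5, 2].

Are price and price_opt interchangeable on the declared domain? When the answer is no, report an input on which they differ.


Comparing the listings, the differences include: arithmetic usage differs; constant usage differs; loop structure differs; statement counts differ; local variable names differ.
Tracing a=4, b=-5: price: tmp = 1; acc = 6; (abs(abs(4)) != (a + 3)) -> true; acc = 5; aux = 1; [k=1]; aux = 10; acc = 6; return 100 | price_opt: tmp = 1; acc = 6; (abs(abs(4)) != (a + 3)) -> true; acc = 5; aux = 1; aux = 10; acc = 6; return 100 — matching result 100.
An exhaustive pass over the 64 declared inputs shows identical outputs.
verdict: equivalent


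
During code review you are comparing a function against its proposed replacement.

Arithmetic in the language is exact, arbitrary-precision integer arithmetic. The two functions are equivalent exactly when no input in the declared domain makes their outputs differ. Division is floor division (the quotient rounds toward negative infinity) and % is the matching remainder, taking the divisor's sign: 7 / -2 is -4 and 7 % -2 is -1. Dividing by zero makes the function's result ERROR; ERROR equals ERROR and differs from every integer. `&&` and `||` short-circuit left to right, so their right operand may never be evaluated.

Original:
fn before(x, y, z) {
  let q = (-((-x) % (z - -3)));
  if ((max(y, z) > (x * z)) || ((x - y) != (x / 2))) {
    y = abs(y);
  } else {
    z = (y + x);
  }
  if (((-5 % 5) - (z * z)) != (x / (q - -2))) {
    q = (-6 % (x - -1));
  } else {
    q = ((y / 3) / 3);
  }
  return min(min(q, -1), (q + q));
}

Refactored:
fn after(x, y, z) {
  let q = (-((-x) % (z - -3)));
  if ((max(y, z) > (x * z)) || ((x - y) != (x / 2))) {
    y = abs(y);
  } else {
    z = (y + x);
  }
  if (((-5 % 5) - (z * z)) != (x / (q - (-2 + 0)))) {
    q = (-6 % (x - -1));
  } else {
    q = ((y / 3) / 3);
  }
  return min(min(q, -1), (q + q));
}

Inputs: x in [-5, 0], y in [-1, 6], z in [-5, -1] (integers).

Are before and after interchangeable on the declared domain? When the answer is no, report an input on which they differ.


The two are interchangeable: arithmetic usage differs; and constant usage differs, and every declared input agrees.
Spot check at x=0, y=6, z=-4 — before: q=0, then ((max(y, z) > (x * z)) || ((x - y) != (x / 2))) is true, then y=6, then (((-5 % 5) - (z * z)) != (x / (q - -2))) is true, then q=0, then returns -1. after: q=0, then ((max(y, z) > (x * z)) || ((x - y) != (x / 2))) is true, then y=6, then (((-5 % 5) - (z * z)) != (x / (q - (-2 + 0)))) is true, then q=0, then returns -1. Both give -1.
An exhaustive pass over the 240 declared inputs shows identical outputs.
verdict: equivalent


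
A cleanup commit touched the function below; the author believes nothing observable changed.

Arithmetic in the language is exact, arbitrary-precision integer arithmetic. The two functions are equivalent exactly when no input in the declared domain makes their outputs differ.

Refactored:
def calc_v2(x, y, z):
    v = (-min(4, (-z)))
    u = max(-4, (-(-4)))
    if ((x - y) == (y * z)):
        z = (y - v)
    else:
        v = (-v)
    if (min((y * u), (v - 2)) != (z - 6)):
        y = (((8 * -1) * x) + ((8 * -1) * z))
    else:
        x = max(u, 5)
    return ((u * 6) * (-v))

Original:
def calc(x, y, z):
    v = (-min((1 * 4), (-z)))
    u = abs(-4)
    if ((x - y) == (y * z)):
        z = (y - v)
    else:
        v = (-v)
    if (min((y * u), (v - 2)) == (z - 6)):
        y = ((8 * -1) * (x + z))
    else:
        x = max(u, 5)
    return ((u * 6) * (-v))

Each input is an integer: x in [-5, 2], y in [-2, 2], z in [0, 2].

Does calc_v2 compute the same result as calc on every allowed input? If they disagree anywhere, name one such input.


Equivalent. Although `(min((y * u), (v - 2)) == (z - 6))` became `(min((y * u), (v - 2)) != (z - 6))`, no input in the stated domain can expose it.
Every one of the 120 inputs gives matching results.
Tracing x=-4, y=2, z=1: calc: v = 1; u = 4; ((x - y) == (y * z)) -> false; v = -1; (min((y * u), (v - 2)) == (z - 6)) -> false; x = 5; return 24 | calc_v2: v = 1; u = 4; ((x - y) == (y * z)) -> false; v = -1; (min((y * u), (v - 2)) != (z - 6)) -> true; y = 24; return 24 — matching result 24.
verdict: equivalent


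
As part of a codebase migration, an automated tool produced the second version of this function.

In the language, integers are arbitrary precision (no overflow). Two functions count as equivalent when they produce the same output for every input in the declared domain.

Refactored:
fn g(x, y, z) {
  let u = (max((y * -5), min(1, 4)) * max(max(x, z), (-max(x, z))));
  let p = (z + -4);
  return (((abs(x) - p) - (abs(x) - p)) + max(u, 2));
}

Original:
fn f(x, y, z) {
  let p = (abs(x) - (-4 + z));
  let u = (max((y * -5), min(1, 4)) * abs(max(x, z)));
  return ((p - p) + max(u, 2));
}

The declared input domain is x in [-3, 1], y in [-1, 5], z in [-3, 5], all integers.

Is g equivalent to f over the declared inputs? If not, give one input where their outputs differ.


Changes here: min/max/abs usage differs; arithmetic usage differs; the full 315-point sweep finds no disagreement.
verdict: equivalent


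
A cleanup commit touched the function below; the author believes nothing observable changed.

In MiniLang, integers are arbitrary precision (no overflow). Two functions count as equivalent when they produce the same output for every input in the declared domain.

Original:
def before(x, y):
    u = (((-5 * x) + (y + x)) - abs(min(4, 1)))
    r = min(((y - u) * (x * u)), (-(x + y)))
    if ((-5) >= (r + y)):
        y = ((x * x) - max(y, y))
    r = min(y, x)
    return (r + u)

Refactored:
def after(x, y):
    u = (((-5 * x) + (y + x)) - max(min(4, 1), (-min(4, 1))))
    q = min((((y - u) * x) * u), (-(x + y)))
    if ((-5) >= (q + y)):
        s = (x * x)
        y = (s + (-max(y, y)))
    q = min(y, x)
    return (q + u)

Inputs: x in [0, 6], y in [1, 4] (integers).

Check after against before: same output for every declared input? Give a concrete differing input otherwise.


This is a faithful refactor — min/max/abs usage differs; local variable names differ; constant usage differs; arithmetic usage differs; statement counts differ, but the computed results match everywhere.
Tracing x=0, y=4: before: u=3, then r=-4, then ((-5) >= (r + y)) is false, then r=0, then returns 3 | after: u=3, then q=-4, then ((-5) >= (q + y)) is false, then q=0, then returns 3 — matching result 3.
Sweeping the whole domain (28 inputs) finds no disagreement.
verdict: equivalent


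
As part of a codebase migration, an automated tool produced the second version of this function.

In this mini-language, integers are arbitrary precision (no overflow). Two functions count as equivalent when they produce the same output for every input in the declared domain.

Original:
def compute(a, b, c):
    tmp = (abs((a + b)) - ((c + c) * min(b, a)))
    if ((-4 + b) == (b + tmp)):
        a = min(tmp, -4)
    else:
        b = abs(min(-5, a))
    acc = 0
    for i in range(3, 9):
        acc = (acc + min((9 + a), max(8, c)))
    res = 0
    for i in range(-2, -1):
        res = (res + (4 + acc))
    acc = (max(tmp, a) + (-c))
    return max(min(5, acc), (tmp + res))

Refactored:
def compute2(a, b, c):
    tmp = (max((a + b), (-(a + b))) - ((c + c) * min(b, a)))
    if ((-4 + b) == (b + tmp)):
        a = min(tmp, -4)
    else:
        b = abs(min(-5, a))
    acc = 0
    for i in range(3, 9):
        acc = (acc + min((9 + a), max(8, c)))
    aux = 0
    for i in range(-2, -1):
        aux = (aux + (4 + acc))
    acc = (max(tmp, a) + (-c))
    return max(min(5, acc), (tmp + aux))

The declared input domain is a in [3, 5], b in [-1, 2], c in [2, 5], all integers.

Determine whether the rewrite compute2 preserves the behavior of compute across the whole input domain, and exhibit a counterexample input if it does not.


Equivalent — the differences include local variable names differ, min/max/abs usage differs, arithmetic usage differs, yet no declared input distinguishes the two.
As a probe, take a=3, b=-1, c=5: compute runs tmp=12, then ((-4 + b) == (b + tmp)) is false, then b=5, then acc=0, then (i=3), then acc=8, then (i=4), then acc=16, then (i=5), then acc=24, then (i=6), then acc=32, then (i=7), then acc=40, then (i=8), then acc=48, then res=0, then (i=-2), then res=52, then acc=7, then returns 64; compute2 runs tmp=12, then ((-4 + b) == (b + tmp)) is false, then b=5, then acc=0, then (i=3), then acc=8, then (i=4), then acc=16, then (i=5), then acc=24, then (i=6), then acc=32, then (i=7), then acc=40, then (i=8), then acc=48, then aux=0, then (i=-2), then aux=52, then acc=7, then returns 64; both end at 64.
Sweeping the whole domain (48 inputs) finds no disagreement.
verdict: equivalent


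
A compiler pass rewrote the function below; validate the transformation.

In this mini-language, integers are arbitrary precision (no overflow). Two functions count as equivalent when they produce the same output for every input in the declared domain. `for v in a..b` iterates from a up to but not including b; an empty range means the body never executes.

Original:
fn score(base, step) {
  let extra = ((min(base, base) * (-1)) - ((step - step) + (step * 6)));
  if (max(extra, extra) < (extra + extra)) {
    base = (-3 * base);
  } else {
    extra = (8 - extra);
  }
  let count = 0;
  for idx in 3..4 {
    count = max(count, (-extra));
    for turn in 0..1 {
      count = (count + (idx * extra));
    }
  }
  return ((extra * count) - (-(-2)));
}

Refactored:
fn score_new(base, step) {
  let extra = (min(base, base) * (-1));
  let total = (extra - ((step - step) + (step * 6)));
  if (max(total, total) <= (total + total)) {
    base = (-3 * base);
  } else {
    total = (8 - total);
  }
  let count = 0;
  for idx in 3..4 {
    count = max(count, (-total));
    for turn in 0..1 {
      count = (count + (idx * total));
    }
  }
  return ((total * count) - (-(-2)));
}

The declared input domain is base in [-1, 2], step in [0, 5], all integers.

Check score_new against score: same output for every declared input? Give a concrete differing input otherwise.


Take base=0, step=0.
score: extra=0, then (max(extra, extra) < (extra + extra)) is false, then extra=8, then count=0, then (idx=3), then count=0, then (turn=0), then count=24, then returns 190
score_new: extra=0, then total=0, then (max(total, total) <= (total + total)) is true, then base=0, then count=0, then (idx=3), then count=0, then (turn=0), then count=0, then returns -2
190 vs -2 — the two versions disagree here.
verdict: not equivalent; witness: base=0, step=0


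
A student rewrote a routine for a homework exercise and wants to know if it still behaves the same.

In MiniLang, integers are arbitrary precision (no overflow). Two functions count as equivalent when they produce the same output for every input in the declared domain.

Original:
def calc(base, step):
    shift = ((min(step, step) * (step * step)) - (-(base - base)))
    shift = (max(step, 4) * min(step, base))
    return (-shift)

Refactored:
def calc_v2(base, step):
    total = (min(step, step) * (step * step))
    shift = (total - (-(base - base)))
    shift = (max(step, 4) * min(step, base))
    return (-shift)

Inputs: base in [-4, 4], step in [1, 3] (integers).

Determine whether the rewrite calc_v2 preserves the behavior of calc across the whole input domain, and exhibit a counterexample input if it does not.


This is a faithful refactor — statement counts differ; local variable names differ, but the computed results match everywhere.
As a probe, take base=-1, step=2: calc runs shift=8, then shift=-4, then returns 4; calc_v2 runs total=8, then shift=8, then shift=-4, then returns 4; both end at 4.
Checked all 27 inputs in the declared domain: the outputs agree on every one.
verdict: equivalent


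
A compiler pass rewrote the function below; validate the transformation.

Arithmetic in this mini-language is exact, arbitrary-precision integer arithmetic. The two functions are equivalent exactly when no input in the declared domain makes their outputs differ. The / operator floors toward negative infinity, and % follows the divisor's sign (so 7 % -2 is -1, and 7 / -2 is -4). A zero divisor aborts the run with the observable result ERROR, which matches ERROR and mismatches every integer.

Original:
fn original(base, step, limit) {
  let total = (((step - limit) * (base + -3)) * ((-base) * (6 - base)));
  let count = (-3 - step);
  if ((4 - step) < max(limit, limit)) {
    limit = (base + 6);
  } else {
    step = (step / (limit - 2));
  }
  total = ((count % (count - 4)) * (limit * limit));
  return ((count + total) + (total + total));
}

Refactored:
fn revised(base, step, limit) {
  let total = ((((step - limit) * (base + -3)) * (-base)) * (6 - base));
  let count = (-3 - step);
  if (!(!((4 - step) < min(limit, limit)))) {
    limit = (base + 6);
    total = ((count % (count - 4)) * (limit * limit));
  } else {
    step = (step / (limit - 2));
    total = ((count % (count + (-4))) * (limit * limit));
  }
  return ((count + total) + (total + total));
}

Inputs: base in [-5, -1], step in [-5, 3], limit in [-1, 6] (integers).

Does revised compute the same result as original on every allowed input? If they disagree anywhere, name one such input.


The edit looks behavioral (`max(limit, limit)` became `min(limit, limit)`), but over these ranges it never changes the outcome.
Spot check at base=-5, step=1, limit=4 — original: total=1320, then count=-4, then ((4 - step) < max(limit, limit)) is true, then limit=1, then total=-4, then returns -16. revised: total=1320, then count=-4, then (!(!((4 - step) < min(limit, limit)))) is true, then limit=1, then total=-4, then returns -16. Both give -16.
Checked all 360 inputs in the declared domain: the outputs agree on every one.
verdict: equivalent


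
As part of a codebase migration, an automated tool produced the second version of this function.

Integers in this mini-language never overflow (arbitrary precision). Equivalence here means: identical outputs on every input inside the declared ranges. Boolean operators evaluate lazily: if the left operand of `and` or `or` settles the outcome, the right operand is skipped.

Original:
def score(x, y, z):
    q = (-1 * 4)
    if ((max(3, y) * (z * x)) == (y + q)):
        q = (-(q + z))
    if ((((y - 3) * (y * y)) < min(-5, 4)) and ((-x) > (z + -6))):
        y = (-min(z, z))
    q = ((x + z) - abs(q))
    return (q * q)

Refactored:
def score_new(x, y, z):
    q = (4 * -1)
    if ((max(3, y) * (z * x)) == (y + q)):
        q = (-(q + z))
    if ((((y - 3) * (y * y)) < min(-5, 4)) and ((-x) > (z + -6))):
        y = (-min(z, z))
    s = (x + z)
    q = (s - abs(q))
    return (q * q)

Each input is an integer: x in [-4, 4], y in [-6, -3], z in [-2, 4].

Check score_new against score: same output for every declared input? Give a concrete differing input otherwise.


The two are interchangeable: statement counts differ, plus local variable names differ, and every declared input agrees.
Spot check at x=-3, y=-5, z=2 — score: q=-4, then ((max(3, y) * (z * x)) == (y + q)) is false, then ((((y - 3) * (y * y)) < min(-5, 4)) and ((-x) > (z + -6))) is true, then y=-2, then q=-5, then returns 25. score_new: q=-4, then ((max(3, y) * (z * x)) == (y + q)) is false, then ((((y - 3) * (y * y)) < min(-5, 4)) and ((-x) > (z + -6))) is true, then y=-2, then s=-1, then q=-5, then returns 25. Both give 25.
Across all 252 domain points the two functions coincide.
verdict: equivalent


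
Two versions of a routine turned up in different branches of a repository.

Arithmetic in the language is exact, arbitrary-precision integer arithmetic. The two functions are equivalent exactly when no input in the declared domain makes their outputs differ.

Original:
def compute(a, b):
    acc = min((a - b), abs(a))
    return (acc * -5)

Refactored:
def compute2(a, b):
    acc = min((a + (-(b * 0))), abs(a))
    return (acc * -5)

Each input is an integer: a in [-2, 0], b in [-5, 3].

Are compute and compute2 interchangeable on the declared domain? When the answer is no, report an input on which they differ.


These are not equivalent — on a=-2, b=-5 the outputs split (-10 vs 10).
compute: acc becomes 2; next final value -10
compute2: acc becomes -2; next final value 10
verdict: not equivalent; witness: a=-2, b=-5


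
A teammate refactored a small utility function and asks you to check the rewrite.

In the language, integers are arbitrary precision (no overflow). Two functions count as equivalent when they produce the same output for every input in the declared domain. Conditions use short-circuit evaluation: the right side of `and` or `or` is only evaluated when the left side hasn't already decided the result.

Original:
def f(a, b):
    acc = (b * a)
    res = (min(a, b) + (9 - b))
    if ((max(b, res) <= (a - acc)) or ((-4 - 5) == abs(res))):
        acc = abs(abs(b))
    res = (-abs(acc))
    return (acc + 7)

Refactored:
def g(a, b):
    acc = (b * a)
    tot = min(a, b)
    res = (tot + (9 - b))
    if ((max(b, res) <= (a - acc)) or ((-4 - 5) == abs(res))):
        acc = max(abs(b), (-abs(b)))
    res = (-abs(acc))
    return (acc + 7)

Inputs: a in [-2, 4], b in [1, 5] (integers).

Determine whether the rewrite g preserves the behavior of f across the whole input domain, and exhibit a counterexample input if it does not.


Differences: statement counts differ, min/max/abs usage differs, local variable names differ — yet all 35 inputs agree.
verdict: equivalent


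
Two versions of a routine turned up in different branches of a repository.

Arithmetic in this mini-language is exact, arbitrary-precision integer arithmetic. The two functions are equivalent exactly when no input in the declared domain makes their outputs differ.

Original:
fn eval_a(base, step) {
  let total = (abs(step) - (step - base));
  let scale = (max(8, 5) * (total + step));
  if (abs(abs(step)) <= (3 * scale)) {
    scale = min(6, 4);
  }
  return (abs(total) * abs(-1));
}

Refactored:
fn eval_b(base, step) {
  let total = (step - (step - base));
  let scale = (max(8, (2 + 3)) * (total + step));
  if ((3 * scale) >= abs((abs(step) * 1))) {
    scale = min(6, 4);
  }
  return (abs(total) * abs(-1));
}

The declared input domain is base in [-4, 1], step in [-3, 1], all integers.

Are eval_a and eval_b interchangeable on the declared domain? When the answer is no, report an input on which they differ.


Not equivalent: base=-4, step=-3 separates them (2 vs 4).
eval_a: total becomes 2; next scale becomes -8; next (abs(abs(step)) <= (3 * scale)) evaluates to false; next final value 2
eval_b: total becomes -4; next scale becomes -56; next ((3 * scale) >= abs((abs(step) * 1))) evaluates to false; next final value 4
verdict: not equivalent; witness: base=-4, step=-3


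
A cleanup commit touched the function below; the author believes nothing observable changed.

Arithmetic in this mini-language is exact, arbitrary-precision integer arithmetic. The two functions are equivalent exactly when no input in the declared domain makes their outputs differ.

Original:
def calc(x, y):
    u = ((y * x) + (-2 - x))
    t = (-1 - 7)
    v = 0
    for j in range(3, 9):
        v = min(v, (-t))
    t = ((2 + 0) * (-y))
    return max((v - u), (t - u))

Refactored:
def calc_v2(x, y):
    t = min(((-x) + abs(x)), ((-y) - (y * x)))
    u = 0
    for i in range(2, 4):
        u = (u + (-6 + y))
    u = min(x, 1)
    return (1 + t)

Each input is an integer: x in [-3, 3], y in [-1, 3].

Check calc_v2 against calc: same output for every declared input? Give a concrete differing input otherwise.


Run the pair on x=-3, y=-1.
calc: u becomes 4; next t becomes -8; next v becomes 0; next at j=3:; next v becomes 0; next at j=4:; next v becomes 0; next at j=5:; next v becomes 0; next at j=6:; next v becomes 0; next at j=7:; next v becomes 0; next at j=8:; next v becomes 0; next t becomes 2; next final value -2
calc_v2: t becomes -2; next u becomes 0; next at i=2:; next u becomes -7; next at i=3:; next u becomes -14; next u becomes -3; next final value -1
-2 against -1: the behavior changed.
verdict: not equivalent; witness: x=-3, y=-1


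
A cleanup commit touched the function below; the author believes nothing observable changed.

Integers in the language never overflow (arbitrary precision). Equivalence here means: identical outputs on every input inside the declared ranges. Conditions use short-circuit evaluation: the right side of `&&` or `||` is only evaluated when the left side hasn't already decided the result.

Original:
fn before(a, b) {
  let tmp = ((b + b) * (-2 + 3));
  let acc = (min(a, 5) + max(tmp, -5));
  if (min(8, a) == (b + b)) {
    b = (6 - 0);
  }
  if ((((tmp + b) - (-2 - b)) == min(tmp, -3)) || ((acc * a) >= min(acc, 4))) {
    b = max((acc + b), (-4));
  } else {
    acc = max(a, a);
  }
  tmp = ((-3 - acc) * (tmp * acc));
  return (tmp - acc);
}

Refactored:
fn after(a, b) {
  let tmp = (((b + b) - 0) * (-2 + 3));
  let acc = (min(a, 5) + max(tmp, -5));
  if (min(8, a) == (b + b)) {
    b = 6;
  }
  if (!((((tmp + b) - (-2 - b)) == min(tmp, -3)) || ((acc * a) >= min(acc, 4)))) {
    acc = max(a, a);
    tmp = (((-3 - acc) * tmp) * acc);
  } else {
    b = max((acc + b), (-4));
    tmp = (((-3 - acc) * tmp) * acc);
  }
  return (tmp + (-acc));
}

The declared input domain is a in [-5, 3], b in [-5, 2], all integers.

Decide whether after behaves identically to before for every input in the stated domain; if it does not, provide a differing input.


Reading the diff, among the changes: statement counts differ, arithmetic usage differs, boolean connective usage differs, constant usage differs.
Spot check at a=-1, b=-2 — before: tmp=-4, then acc=-5, then (min(8, a) == (b + b)) is false, then ((((tmp + b) - (-2 - b)) == min(tmp, -3)) || ((acc * a) >= min(acc, 4))) is true, then b=-4, then tmp=40, then returns 45. after: tmp=-4, then acc=-5, then (min(8, a) == (b + b)) is false, then (!((((tmp + b) - (-2 - b)) == min(tmp, -3)) || ((acc * a) >= min(acc, 4)))) is false, then b=-4, then tmp=40, then returns 45. Both give 45.
Across all 72 domain points the two functions coincide.
verdict: equivalent


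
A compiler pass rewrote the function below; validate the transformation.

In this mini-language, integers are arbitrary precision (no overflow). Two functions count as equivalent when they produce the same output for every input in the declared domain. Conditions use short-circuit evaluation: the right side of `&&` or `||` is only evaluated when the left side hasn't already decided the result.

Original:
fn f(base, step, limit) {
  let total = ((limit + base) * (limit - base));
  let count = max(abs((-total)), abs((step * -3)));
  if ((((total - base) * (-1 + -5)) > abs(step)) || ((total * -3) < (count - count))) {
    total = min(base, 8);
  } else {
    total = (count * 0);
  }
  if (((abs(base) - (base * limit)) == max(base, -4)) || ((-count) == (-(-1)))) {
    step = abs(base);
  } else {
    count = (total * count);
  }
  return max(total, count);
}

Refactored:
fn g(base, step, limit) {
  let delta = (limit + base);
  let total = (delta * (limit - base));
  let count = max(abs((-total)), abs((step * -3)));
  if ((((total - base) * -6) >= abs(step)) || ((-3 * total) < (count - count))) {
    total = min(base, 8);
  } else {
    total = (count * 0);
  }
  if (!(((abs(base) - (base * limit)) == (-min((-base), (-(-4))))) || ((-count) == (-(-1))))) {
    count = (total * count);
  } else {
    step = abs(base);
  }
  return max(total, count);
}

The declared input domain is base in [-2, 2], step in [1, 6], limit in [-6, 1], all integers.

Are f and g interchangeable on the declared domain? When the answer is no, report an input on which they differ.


Try base=-2, step=6, limit=-1.
f: total=-3, then count=18, then ((((total - base) * (-1 + -5)) > abs(step)) || ((total * -3) < (count - count))) is false, then total=0, then (((abs(base) - (base * limit)) == max(base, -4)) || ((-count) == (-(-1)))) is false, then count=0, then returns 0
g: delta=-3, then total=-3, then count=18, then ((((total - base) * -6) >= abs(step)) || ((-3 * total) < (count - count))) is true, then total=-2, then (!(((abs(base) - (base * limit)) == (-min((-base), (-(-4))))) || ((-count) == (-(-1))))) is true, then count=-36, then returns -2
0 vs -2 — the two versions disagree here.
verdict: not equivalent; witness: base=-2, step=6, limit=-1


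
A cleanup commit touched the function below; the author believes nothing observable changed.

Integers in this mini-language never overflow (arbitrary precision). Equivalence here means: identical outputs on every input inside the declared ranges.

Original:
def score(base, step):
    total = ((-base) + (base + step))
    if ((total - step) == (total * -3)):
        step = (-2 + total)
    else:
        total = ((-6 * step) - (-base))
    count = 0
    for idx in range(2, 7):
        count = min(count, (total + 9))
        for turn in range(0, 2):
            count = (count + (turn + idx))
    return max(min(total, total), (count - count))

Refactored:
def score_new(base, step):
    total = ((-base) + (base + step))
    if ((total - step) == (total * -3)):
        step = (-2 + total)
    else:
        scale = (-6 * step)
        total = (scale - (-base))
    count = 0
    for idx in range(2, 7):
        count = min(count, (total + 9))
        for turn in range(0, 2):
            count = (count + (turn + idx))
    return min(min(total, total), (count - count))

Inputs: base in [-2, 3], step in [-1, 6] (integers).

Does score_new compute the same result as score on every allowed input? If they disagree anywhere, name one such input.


Evaluate both at base=-2, step=-1.
score: total := -1 | ((total - step) == (total * -3)): false | total := 4 | count := 0 | iter idx=2: | count := 0 | iter turn=0: | count := 2 | iter turn=1: | count := 5 | iter idx=3: | count := 5 | iter turn=0: | count := 8 | iter turn=1: | count := 12 | iter idx=4: | count := 12 | iter turn=0: | count := 16 | iter turn=1: | count := 21 | iter idx=5: | count := 13 | iter turn=0: | count := 18 | iter turn=1: | count := 24 | iter idx=6: | count := 13 | iter turn=0: | count := 19 | iter turn=1: | count := 26 | result 4
score_new: total := -1 | ((total - step) == (total * -3)): false | scale := 6 | total := 4 | count := 0 | iter idx=2: | count := 0 | iter turn=0: | count := 2 | iter turn=1: | count := 5 | iter idx=3: | count := 5 | iter turn=0: | count := 8 | iter turn=1: | count := 12 | iter idx=4: | count := 12 | iter turn=0: | count := 16 | iter turn=1: | count := 21 | iter idx=5: | count := 13 | iter turn=0: | count := 18 | iter turn=1: | count := 24 | iter idx=6: | count := 13 | iter turn=0: | count := 19 | iter turn=1: | count := 26 | result 0
4 against 0: the behavior changed.
verdict: not equivalent; witness: base=-2, step=-1


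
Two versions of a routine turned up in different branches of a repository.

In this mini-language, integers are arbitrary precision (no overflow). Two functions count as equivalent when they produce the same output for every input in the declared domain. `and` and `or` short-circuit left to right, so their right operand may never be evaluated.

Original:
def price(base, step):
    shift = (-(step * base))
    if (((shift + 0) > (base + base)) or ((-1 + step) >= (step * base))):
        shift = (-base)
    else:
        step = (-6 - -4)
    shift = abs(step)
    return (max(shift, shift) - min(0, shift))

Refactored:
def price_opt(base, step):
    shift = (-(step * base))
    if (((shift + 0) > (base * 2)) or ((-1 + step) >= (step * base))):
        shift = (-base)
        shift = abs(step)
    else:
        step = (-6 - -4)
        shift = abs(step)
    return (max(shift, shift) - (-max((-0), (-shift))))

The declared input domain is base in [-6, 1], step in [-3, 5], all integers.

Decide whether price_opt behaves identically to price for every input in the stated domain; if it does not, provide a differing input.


The two versions differ — the changes include statement counts differ, min/max/abs usage differs, constant usage differs, arithmetic usage differs.
As a probe, take base=-3, step=3: price runs shift := 9 | (((shift + 0) > (base + base)) or ((-1 + step) >= (step * base))): true | shift := 3 | shift := 3 | result 3; price_opt runs shift := 9 | (((shift + 0) > (base * 2)) or ((-1 + step) >= (step * base))): true | shift := 3 | shift := 3 | result 3; both end at 3.
An exhaustive pass over the 72 declared inputs shows identical outputs.
verdict: equivalent


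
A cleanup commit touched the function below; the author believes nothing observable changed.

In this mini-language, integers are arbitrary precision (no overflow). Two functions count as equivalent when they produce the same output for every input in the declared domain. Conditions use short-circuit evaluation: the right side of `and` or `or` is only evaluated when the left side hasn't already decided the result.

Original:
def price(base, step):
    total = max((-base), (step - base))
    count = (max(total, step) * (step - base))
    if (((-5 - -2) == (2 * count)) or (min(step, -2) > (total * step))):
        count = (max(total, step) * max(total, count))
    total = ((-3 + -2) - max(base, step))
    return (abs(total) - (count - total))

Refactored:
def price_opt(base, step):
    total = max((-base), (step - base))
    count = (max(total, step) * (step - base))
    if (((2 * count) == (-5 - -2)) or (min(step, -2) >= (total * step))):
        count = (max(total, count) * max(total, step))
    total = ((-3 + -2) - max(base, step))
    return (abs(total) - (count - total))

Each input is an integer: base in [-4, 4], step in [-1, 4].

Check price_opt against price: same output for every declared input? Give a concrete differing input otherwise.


Not equivalent: base=-2, step=-1 separates them (-2 vs -4).
price: total := 2 | count := 2 | (((-5 - -2) == (2 * count)) or (min(step, -2) > (total * step))): false | total := -4 | result -2
price_opt: total := 2 | count := 2 | (((2 * count) == (-5 - -2)) or (min(step, -2) >= (total * step))): true | count := 4 | total := -4 | result -4
verdict: not equivalent; witness: base=-2, step=-1


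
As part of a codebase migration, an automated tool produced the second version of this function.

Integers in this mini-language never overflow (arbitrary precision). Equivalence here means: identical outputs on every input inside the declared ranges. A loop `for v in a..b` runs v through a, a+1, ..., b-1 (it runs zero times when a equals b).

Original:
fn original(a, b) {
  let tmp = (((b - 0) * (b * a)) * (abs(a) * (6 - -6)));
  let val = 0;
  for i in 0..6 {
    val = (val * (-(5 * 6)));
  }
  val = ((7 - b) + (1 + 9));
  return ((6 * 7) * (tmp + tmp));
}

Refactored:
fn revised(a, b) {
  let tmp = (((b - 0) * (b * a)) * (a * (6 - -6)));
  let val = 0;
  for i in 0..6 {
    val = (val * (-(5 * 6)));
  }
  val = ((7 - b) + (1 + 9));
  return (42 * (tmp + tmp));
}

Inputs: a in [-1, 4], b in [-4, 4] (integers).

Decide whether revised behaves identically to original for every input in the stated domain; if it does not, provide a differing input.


Run the pair on a=-1, b=-4.
original: tmp := -192 | val := 0 | iter i=0: | val := 0 | iter i=1: | val := 0 | iter i=2: | val := 0 | iter i=3: | val := 0 | iter i=4: | val := 0 | iter i=5: | val := 0 | val := 21 | result -16128
revised: tmp := 192 | val := 0 | iter i=0: | val := 0 | iter i=1: | val := 0 | iter i=2: | val := 0 | iter i=3: | val := 0 | iter i=4: | val := 0 | iter i=5: | val := 0 | val := 21 | result 16128
-16128 vs 16128 — the two versions disagree here.
verdict: not equivalent; witness: a=-1, b=-4


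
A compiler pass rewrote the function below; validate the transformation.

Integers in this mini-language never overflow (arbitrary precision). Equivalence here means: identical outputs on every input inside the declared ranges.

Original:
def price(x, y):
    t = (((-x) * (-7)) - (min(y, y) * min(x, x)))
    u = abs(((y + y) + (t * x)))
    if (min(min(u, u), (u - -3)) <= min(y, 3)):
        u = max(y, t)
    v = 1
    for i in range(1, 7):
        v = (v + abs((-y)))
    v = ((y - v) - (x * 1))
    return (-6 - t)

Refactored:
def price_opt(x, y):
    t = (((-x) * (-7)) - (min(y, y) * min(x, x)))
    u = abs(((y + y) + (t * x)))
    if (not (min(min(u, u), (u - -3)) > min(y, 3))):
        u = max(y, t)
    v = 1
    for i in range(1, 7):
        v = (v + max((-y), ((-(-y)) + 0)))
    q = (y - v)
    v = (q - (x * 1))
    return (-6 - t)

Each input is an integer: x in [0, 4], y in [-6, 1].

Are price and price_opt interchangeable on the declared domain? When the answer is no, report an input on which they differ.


This is a faithful refactor — local variable names differ, and min/max/abs usage differs, and comparison usage differs, and arithmetic usage differs, and constant usage differs, and boolean connective usage differs, and statement counts differ, but the computed results match everywhere.
Tracing x=0, y=-6: price: t=0, then u=12, then (min(min(u, u), (u - -3)) <= min(y, 3)) is false, then v=1, then (i=1), then v=7, then (i=2), then v=13, then (i=3), then v=19, then (i=4), then v=25, then (i=5), then v=31, then (i=6), then v=37, then v=-43, then returns -6 | price_opt: t=0, then u=12, then (not (min(min(u, u), (u - -3)) > min(y, 3))) is false, then v=1, then (i=1), then v=7, then (i=2), then v=13, then (i=3), then v=19, then (i=4), then v=25, then (i=5), then v=31, then (i=6), then v=37, then q=-43, then v=-43, then returns -6 — matching result -6.
Sweeping the whole domain (40 inputs) finds no disagreement.
verdict: equivalent


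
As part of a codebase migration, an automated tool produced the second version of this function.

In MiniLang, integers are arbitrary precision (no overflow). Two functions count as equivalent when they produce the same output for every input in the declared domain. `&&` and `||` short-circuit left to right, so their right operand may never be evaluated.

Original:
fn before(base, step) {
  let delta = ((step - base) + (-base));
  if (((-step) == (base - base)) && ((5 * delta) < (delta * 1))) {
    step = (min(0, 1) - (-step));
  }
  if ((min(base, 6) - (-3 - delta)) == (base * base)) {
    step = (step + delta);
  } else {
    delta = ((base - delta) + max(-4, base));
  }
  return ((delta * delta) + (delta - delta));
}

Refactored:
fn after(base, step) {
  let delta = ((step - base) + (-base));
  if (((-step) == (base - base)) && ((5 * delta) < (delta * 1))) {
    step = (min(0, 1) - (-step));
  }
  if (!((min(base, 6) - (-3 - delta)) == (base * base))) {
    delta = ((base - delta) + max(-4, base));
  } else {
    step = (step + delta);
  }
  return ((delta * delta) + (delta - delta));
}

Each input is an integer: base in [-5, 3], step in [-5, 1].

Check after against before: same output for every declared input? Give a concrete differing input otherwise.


This is a faithful refactor — boolean connective usage differs, but the computed results match everywhere.
As a probe, take base=-3, step=-2: before runs delta = 4; (((-step) == (base - base)) && ((5 * delta) < (delta * 1))) -> false; ((min(base, 6) - (-3 - delta)) == (base * base)) -> false; delta = -10; return 100; after runs delta = 4; (((-step) == (base - base)) && ((5 * delta) < (delta * 1))) -> false; (!((min(base, 6) - (-3 - delta)) == (base * base))) -> true; delta = -10; return 100; both end at 100.
Across all 63 domain points the two functions coincide.
verdict: equivalent


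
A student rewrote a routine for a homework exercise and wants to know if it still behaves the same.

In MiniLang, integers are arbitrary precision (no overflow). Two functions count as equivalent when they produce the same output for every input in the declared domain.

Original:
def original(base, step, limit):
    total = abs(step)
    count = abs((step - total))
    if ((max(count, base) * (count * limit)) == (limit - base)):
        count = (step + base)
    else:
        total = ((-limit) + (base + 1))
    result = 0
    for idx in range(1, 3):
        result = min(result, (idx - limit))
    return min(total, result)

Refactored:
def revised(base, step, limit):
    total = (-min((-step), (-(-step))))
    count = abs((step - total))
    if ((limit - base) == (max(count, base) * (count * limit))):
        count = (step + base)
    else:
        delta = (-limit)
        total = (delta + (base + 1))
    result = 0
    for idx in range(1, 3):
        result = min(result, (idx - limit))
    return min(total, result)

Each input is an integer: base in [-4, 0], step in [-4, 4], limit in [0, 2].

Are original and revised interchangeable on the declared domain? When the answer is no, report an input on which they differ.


Equivalent — the differences include statement counts differ; also min/max/abs usage differs; also local variable names differ, yet no declared input distinguishes the two.
Tracing base=0, step=-3, limit=0: original: total becomes 3; next count becomes 6; next ((max(count, base) * (count * limit)) == (limit - base)) evaluates to true; next count becomes -3; next result becomes 0; next at idx=1:; next result becomes 0; next at idx=2:; next result becomes 0; next final value 0 | revised: total becomes 3; next count becomes 6; next ((limit - base) == (max(count, base) * (count * limit))) evaluates to true; next count becomes -3; next result becomes 0; next at idx=1:; next result becomes 0; next at idx=2:; next result becomes 0; next final value 0 — matching result 0.
An exhaustive pass over the 135 declared inputs shows identical outputs.
verdict: equivalent


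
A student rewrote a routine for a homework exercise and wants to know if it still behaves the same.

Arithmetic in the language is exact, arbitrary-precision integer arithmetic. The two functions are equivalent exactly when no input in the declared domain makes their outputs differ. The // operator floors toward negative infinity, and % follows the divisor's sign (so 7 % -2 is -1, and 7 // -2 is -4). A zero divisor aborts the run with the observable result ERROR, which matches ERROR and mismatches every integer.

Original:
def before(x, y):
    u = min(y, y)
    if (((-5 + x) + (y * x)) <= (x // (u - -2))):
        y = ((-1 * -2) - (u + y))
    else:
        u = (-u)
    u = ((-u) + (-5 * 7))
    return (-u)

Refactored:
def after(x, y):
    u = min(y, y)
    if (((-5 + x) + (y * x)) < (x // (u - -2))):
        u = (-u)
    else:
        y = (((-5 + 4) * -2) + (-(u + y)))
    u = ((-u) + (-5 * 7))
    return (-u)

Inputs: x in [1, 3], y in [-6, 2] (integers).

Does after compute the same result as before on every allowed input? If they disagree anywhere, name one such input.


There is a counterexample at x=1, y=-6: 29 on one side, 41 on the other.
before: u=-6, then (((-5 + x) + (y * x)) <= (x // (u - -2))) is true, then y=14, then u=-29, then returns 29
after: u=-6, then (((-5 + x) + (y * x)) < (x // (u - -2))) is true, then u=6, then u=-41, then returns 41
verdict: not equivalent; witness: x=1, y=-6


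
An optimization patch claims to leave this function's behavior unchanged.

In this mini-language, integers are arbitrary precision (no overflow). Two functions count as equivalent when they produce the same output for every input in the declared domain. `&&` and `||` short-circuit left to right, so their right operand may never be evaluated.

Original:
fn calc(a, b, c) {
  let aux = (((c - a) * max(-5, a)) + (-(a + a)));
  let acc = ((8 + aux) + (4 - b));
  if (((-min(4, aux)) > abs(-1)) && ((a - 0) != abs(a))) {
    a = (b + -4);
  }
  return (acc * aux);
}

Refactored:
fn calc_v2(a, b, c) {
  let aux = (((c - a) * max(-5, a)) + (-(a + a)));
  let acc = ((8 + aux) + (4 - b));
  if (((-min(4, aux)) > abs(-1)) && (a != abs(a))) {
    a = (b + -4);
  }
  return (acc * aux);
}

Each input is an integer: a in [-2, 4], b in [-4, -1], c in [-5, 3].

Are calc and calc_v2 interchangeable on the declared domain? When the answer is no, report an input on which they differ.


Equivalent — the differences include constant usage differs; also arithmetic usage differs, yet no declared input distinguishes the two.
One worked example (a=0, b=-1, c=3) — calc: aux=0, then acc=13, then (((-min(4, aux)) > abs(-1)) && ((a - 0) != abs(a))) is false, then returns 0; calc_v2: aux=0, then acc=13, then (((-min(4, aux)) > abs(-1)) && (a != abs(a))) is false, then returns 0; agreement on 0.
Across all 252 domain points the two functions coincide.
verdict: equivalent
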